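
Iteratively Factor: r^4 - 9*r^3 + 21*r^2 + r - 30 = (r - 2)*(r^3 - 7*r^2 + 7*r + 15) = (r - 2)*(r + 1)*(r^2 - 8*r + 15) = (r - 3)*(r - 2)*(r + 1)*(r - 5)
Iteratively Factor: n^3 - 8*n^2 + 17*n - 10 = (n - 1)*(n^2 - 7*n + 10) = (n - 2)*(n - 1)*(n - 5)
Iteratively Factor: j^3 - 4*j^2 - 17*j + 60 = (j - 5)*(j^2 + j - 12) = (j - 5)*(j + 4)*(j - 3)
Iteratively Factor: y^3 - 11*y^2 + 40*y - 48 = (y - 3)*(y^2 - 8*y + 16) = (y - 4)*(y - 3)*(y - 4)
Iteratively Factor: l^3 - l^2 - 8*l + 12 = (l - 2)*(l^2 + l - 6) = (l - 2)^2*(l + 3)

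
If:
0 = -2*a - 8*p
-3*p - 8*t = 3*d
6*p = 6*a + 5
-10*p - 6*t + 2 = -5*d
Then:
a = -2/3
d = -17/174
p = 1/6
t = -3/116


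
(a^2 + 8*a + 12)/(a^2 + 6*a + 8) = (a + 6)/(a + 4)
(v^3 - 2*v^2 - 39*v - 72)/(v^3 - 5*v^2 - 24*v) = (v + 3)/v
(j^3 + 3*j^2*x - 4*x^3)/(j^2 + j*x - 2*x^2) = j + 2*x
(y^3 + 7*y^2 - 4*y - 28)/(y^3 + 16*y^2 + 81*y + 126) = (y^2 - 4)/(y^2 + 9*y + 18)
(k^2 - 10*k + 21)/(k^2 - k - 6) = (k - 7)/(k + 2)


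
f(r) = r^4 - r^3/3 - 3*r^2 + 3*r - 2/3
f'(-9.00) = -2940.00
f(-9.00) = 6533.33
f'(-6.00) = -861.00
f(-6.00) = 1241.33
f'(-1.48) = -3.28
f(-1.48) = -5.80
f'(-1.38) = -1.14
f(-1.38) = -6.02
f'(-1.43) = -2.16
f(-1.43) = -5.94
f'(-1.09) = 3.17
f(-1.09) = -5.66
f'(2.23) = 29.01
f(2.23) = 12.14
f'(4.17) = 250.64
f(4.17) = 237.88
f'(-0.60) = 5.38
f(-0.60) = -3.35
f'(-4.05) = -254.82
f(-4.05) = 229.16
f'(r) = 4*r^3 - r^2 - 6*r + 3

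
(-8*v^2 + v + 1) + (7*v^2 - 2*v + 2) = -v^2 - v + 3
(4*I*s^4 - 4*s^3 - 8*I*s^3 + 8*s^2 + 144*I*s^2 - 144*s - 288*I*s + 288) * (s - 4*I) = 4*I*s^5 + 12*s^4 - 8*I*s^4 - 24*s^3 + 160*I*s^3 + 432*s^2 - 320*I*s^2 - 864*s + 576*I*s - 1152*I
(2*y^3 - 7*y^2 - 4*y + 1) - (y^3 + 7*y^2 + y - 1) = y^3 - 14*y^2 - 5*y + 2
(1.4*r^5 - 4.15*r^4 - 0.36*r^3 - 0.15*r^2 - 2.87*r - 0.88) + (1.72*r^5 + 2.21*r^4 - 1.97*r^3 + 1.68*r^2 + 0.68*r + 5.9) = 3.12*r^5 - 1.94*r^4 - 2.33*r^3 + 1.53*r^2 - 2.19*r + 5.02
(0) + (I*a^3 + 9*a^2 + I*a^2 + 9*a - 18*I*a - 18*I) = I*a^3 + 9*a^2 + I*a^2 + 9*a - 18*I*a - 18*I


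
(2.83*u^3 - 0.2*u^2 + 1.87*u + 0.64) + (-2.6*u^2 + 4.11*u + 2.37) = 2.83*u^3 - 2.8*u^2 + 5.98*u + 3.01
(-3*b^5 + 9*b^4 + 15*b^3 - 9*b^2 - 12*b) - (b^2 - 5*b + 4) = -3*b^5 + 9*b^4 + 15*b^3 - 10*b^2 - 7*b - 4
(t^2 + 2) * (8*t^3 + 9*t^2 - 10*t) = 8*t^5 + 9*t^4 + 6*t^3 + 18*t^2 - 20*t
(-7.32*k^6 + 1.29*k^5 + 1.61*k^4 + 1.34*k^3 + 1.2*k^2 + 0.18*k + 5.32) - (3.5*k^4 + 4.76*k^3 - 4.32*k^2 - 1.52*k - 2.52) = -7.32*k^6 + 1.29*k^5 - 1.89*k^4 - 3.42*k^3 + 5.52*k^2 + 1.7*k + 7.84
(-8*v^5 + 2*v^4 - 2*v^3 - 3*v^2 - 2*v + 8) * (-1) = 8*v^5 - 2*v^4 + 2*v^3 + 3*v^2 + 2*v - 8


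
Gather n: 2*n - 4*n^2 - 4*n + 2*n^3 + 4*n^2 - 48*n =2*n^3 - 50*n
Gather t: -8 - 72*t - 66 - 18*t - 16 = -90*t - 90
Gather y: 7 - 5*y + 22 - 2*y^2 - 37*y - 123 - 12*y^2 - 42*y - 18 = -14*y^2 - 84*y - 112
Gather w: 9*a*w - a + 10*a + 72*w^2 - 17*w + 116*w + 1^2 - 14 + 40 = 9*a + 72*w^2 + w*(9*a + 99) + 27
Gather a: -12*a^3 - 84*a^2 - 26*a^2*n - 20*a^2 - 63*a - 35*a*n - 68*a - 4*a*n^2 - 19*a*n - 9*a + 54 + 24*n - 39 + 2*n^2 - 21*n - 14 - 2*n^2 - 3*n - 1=-12*a^3 + a^2*(-26*n - 104) + a*(-4*n^2 - 54*n - 140)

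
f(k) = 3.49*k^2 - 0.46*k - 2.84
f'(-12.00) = -84.22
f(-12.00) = 505.24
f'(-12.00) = -84.22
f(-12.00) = 505.24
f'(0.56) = 3.45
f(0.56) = -2.00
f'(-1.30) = -9.53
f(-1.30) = 3.66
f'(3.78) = 25.92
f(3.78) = 45.29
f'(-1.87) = -13.51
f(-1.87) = 10.22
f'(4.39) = 30.18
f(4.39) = 62.40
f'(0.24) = 1.22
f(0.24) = -2.75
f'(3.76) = 25.78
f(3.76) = 44.77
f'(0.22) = 1.08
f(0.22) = -2.77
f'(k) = 6.98*k - 0.46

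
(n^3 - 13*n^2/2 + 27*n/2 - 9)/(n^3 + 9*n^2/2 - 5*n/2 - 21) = (2*n^2 - 9*n + 9)/(2*n^2 + 13*n + 21)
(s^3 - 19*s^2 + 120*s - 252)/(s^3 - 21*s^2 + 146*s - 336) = (s - 6)/(s - 8)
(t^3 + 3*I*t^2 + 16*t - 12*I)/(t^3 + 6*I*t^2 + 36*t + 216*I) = (t^2 - 3*I*t - 2)/(t^2 + 36)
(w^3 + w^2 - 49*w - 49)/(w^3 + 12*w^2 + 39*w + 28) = (w - 7)/(w + 4)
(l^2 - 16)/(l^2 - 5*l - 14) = (16 - l^2)/(-l^2 + 5*l + 14)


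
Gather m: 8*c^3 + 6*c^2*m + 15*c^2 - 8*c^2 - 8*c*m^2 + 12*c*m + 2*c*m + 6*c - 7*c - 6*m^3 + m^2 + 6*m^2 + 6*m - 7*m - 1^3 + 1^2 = 8*c^3 + 7*c^2 - c - 6*m^3 + m^2*(7 - 8*c) + m*(6*c^2 + 14*c - 1)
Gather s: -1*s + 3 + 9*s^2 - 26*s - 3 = 9*s^2 - 27*s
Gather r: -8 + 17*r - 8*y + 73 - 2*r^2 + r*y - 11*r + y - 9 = -2*r^2 + r*(y + 6) - 7*y + 56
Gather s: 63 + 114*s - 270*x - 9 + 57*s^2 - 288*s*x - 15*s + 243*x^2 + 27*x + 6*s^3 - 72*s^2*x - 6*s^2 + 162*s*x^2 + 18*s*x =6*s^3 + s^2*(51 - 72*x) + s*(162*x^2 - 270*x + 99) + 243*x^2 - 243*x + 54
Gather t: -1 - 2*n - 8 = -2*n - 9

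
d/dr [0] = 0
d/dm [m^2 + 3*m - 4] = 2*m + 3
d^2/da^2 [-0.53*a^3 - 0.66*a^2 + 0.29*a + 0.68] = -3.18*a - 1.32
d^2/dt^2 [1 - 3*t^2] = -6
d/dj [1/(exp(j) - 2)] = -exp(j)/(exp(j) - 2)^2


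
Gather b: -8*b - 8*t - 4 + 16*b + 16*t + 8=8*b + 8*t + 4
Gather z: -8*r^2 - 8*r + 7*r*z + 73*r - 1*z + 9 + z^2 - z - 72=-8*r^2 + 65*r + z^2 + z*(7*r - 2) - 63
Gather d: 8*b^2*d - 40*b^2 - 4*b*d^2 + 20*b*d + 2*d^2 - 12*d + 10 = -40*b^2 + d^2*(2 - 4*b) + d*(8*b^2 + 20*b - 12) + 10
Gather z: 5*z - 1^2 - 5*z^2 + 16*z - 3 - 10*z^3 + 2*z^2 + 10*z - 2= -10*z^3 - 3*z^2 + 31*z - 6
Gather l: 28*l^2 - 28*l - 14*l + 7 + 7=28*l^2 - 42*l + 14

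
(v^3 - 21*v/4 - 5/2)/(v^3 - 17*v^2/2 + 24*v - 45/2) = (v^2 + 5*v/2 + 1)/(v^2 - 6*v + 9)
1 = 1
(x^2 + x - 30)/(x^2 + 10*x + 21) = (x^2 + x - 30)/(x^2 + 10*x + 21)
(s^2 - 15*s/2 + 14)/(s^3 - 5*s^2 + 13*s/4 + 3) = 2*(2*s - 7)/(4*s^2 - 4*s - 3)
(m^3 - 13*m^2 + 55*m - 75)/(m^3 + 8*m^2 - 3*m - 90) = (m^2 - 10*m + 25)/(m^2 + 11*m + 30)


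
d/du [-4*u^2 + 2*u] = 2 - 8*u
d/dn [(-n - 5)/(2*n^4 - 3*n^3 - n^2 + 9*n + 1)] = (-2*n^4 + 3*n^3 + n^2 - 9*n + (n + 5)*(8*n^3 - 9*n^2 - 2*n + 9) - 1)/(2*n^4 - 3*n^3 - n^2 + 9*n + 1)^2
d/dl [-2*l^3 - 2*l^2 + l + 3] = -6*l^2 - 4*l + 1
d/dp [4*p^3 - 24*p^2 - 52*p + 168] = 12*p^2 - 48*p - 52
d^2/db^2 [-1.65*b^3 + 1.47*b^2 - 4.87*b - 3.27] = 2.94 - 9.9*b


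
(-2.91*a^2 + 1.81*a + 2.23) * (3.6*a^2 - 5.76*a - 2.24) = -10.476*a^4 + 23.2776*a^3 + 4.1208*a^2 - 16.8992*a - 4.9952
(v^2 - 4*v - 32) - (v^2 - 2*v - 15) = -2*v - 17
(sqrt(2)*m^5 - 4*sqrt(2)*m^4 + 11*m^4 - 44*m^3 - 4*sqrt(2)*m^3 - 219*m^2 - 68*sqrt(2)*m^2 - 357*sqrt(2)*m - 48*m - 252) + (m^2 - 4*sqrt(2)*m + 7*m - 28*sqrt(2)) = sqrt(2)*m^5 - 4*sqrt(2)*m^4 + 11*m^4 - 44*m^3 - 4*sqrt(2)*m^3 - 218*m^2 - 68*sqrt(2)*m^2 - 361*sqrt(2)*m - 41*m - 252 - 28*sqrt(2)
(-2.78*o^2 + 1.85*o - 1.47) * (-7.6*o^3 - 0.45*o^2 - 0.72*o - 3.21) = 21.128*o^5 - 12.809*o^4 + 12.3411*o^3 + 8.2533*o^2 - 4.8801*o + 4.7187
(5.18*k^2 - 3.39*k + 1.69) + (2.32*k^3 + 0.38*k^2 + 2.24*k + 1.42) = 2.32*k^3 + 5.56*k^2 - 1.15*k + 3.11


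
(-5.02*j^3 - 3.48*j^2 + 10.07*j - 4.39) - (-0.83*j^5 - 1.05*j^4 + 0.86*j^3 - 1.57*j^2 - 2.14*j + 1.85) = 0.83*j^5 + 1.05*j^4 - 5.88*j^3 - 1.91*j^2 + 12.21*j - 6.24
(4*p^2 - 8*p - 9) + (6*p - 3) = 4*p^2 - 2*p - 12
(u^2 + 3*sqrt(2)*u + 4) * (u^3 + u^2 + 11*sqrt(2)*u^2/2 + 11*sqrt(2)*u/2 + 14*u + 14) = u^5 + u^4 + 17*sqrt(2)*u^4/2 + 17*sqrt(2)*u^3/2 + 51*u^3 + 51*u^2 + 64*sqrt(2)*u^2 + 56*u + 64*sqrt(2)*u + 56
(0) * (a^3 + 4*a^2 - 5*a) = 0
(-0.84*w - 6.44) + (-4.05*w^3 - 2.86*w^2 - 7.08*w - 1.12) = -4.05*w^3 - 2.86*w^2 - 7.92*w - 7.56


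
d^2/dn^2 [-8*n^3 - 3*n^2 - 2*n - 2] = -48*n - 6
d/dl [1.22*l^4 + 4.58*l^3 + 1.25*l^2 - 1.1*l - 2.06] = 4.88*l^3 + 13.74*l^2 + 2.5*l - 1.1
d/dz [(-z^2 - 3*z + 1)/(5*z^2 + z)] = (14*z^2 - 10*z - 1)/(z^2*(25*z^2 + 10*z + 1))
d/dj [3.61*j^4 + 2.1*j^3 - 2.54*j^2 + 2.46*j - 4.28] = 14.44*j^3 + 6.3*j^2 - 5.08*j + 2.46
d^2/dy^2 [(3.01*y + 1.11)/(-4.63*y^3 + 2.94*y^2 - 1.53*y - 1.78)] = (-387.150414*y^5 - 39.7031760000001*y^4 + 232.363278*y^3 + 192.934218*y^2 - 9.66585599999998*y - 0.419634000000002)/(99.252847*y^9 - 189.073458*y^8 + 218.454975*y^7 - 35.899134*y^6 - 73.189071*y^5 + 101.166138*y^4 - 0.450122999999991*y^3 - 15.444882*y^2 + 14.542956*y + 5.639752)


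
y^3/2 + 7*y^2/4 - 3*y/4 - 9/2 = (y/2 + 1)*(y - 3/2)*(y + 3)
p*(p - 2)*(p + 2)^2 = p^4 + 2*p^3 - 4*p^2 - 8*p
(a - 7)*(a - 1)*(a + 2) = a^3 - 6*a^2 - 9*a + 14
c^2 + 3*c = c*(c + 3)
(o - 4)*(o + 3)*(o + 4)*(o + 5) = o^4 + 8*o^3 - o^2 - 128*o - 240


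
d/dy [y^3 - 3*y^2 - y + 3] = 3*y^2 - 6*y - 1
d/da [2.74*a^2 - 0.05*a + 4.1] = 5.48*a - 0.05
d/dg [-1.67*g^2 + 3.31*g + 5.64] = 3.31 - 3.34*g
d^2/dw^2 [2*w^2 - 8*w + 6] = 4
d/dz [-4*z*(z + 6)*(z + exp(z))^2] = 4*(z + exp(z))*(-2*z*(z + 6)*(exp(z) + 1) - z*(z + exp(z)) + (-z - 6)*(z + exp(z)))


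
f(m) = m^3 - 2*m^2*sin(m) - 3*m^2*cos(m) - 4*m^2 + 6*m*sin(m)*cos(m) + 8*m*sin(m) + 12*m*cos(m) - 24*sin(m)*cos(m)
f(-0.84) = 8.93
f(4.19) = 6.40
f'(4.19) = 34.04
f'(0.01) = -11.86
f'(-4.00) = 193.13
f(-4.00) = -89.94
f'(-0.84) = -2.58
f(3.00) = -16.22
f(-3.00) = -0.57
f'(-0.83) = -2.88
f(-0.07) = 0.87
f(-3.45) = -17.88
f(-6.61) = -598.45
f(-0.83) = 8.91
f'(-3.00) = 11.68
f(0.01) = -0.12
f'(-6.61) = -30.92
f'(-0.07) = -12.84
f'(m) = 3*m^2*sin(m) - 2*m^2*cos(m) + 3*m^2 - 6*m*sin(m)^2 - 16*m*sin(m) + 6*m*cos(m)^2 + 2*m*cos(m) - 8*m + 24*sin(m)^2 + 6*sin(m)*cos(m) + 8*sin(m) - 24*cos(m)^2 + 12*cos(m)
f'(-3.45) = 72.95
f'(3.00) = -5.43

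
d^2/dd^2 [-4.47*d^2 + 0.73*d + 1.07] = -8.94000000000000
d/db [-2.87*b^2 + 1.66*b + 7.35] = 1.66 - 5.74*b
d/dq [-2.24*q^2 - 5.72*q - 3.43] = -4.48*q - 5.72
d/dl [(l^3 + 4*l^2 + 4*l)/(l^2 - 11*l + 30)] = (l^4 - 22*l^3 + 42*l^2 + 240*l + 120)/(l^4 - 22*l^3 + 181*l^2 - 660*l + 900)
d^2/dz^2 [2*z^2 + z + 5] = 4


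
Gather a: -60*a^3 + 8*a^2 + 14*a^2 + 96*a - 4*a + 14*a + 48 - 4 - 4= -60*a^3 + 22*a^2 + 106*a + 40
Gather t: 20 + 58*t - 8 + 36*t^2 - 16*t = 36*t^2 + 42*t + 12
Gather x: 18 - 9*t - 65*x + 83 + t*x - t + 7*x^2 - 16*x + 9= -10*t + 7*x^2 + x*(t - 81) + 110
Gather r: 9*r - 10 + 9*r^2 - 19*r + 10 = 9*r^2 - 10*r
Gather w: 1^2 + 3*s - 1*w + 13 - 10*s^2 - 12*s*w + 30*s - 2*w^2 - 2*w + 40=-10*s^2 + 33*s - 2*w^2 + w*(-12*s - 3) + 54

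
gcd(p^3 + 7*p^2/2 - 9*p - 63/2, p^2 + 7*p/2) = p + 7/2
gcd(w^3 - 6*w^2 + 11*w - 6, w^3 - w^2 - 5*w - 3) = w - 3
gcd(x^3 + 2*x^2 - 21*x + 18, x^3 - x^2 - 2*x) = 1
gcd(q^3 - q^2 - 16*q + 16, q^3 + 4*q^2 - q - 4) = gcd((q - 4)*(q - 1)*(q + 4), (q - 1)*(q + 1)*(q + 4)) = q^2 + 3*q - 4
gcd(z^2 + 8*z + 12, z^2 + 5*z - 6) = z + 6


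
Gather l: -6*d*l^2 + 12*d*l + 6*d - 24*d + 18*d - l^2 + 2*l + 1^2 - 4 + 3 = l^2*(-6*d - 1) + l*(12*d + 2)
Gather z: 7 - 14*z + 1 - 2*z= 8 - 16*z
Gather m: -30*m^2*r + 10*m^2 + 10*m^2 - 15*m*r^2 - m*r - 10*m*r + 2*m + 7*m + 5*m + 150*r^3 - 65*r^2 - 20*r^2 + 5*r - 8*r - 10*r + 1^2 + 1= m^2*(20 - 30*r) + m*(-15*r^2 - 11*r + 14) + 150*r^3 - 85*r^2 - 13*r + 2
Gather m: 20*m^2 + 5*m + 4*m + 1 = 20*m^2 + 9*m + 1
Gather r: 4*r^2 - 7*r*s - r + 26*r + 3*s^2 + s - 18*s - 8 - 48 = 4*r^2 + r*(25 - 7*s) + 3*s^2 - 17*s - 56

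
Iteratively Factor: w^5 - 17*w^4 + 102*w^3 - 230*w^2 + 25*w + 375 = (w - 5)*(w^4 - 12*w^3 + 42*w^2 - 20*w - 75) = (w - 5)^2*(w^3 - 7*w^2 + 7*w + 15) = (w - 5)^2*(w + 1)*(w^2 - 8*w + 15) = (w - 5)^3*(w + 1)*(w - 3)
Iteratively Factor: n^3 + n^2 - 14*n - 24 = (n + 3)*(n^2 - 2*n - 8) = (n + 2)*(n + 3)*(n - 4)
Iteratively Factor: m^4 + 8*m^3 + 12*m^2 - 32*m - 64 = (m + 4)*(m^3 + 4*m^2 - 4*m - 16) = (m - 2)*(m + 4)*(m^2 + 6*m + 8) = (m - 2)*(m + 4)^2*(m + 2)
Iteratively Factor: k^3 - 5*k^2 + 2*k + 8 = (k + 1)*(k^2 - 6*k + 8) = (k - 4)*(k + 1)*(k - 2)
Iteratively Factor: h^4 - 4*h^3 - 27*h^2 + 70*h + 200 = (h - 5)*(h^3 + h^2 - 22*h - 40) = (h - 5)*(h + 2)*(h^2 - h - 20) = (h - 5)^2*(h + 2)*(h + 4)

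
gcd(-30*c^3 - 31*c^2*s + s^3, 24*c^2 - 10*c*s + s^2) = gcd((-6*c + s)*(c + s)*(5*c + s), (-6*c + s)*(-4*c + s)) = -6*c + s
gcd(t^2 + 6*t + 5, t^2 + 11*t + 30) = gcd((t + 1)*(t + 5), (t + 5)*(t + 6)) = t + 5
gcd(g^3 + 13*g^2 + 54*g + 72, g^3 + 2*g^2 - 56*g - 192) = g^2 + 10*g + 24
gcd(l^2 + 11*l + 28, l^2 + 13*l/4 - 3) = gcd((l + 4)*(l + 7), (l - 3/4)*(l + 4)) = l + 4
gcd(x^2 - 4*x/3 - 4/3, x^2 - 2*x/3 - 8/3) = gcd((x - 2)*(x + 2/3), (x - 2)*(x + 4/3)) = x - 2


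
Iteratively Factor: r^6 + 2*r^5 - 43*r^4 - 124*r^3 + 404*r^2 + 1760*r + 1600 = (r + 4)*(r^5 - 2*r^4 - 35*r^3 + 16*r^2 + 340*r + 400) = (r + 2)*(r + 4)*(r^4 - 4*r^3 - 27*r^2 + 70*r + 200) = (r - 5)*(r + 2)*(r + 4)*(r^3 + r^2 - 22*r - 40) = (r - 5)^2*(r + 2)*(r + 4)*(r^2 + 6*r + 8) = (r - 5)^2*(r + 2)^2*(r + 4)*(r + 4)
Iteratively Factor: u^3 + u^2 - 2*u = (u)*(u^2 + u - 2) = u*(u - 1)*(u + 2)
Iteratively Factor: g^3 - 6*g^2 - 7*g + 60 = (g + 3)*(g^2 - 9*g + 20) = (g - 5)*(g + 3)*(g - 4)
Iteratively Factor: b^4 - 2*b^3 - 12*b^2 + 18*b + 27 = (b - 3)*(b^3 + b^2 - 9*b - 9) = (b - 3)^2*(b^2 + 4*b + 3) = (b - 3)^2*(b + 3)*(b + 1)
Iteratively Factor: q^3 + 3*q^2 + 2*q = (q + 1)*(q^2 + 2*q) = (q + 1)*(q + 2)*(q)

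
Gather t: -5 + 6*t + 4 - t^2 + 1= -t^2 + 6*t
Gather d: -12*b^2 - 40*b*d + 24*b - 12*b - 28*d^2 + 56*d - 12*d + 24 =-12*b^2 + 12*b - 28*d^2 + d*(44 - 40*b) + 24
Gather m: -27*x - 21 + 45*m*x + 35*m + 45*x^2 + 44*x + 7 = m*(45*x + 35) + 45*x^2 + 17*x - 14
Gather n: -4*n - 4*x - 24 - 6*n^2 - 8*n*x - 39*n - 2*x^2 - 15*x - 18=-6*n^2 + n*(-8*x - 43) - 2*x^2 - 19*x - 42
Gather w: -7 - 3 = -10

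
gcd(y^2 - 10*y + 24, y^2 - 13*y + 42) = y - 6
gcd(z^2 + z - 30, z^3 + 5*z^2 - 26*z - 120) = z^2 + z - 30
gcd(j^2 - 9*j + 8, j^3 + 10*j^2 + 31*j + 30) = 1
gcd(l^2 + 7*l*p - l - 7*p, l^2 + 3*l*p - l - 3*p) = l - 1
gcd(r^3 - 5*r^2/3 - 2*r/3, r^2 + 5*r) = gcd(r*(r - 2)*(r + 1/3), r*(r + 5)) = r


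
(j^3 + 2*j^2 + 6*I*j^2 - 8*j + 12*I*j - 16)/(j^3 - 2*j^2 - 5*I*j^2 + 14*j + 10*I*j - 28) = (j^2 + j*(2 + 4*I) + 8*I)/(j^2 + j*(-2 - 7*I) + 14*I)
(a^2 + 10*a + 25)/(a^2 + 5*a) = (a + 5)/a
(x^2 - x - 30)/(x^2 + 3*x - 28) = (x^2 - x - 30)/(x^2 + 3*x - 28)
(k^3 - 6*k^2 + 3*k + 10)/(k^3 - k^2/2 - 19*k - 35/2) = 2*(k - 2)/(2*k + 7)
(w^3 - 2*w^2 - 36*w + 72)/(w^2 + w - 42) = (w^2 + 4*w - 12)/(w + 7)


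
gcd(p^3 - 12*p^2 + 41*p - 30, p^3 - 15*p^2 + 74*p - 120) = p^2 - 11*p + 30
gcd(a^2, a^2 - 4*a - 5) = 1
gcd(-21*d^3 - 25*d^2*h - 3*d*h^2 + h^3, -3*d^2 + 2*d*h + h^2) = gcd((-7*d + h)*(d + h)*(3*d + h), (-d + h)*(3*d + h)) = 3*d + h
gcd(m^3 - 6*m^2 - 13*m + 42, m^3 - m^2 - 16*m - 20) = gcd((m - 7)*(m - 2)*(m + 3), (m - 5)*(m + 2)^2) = 1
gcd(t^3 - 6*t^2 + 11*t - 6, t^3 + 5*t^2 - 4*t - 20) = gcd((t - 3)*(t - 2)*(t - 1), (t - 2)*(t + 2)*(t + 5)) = t - 2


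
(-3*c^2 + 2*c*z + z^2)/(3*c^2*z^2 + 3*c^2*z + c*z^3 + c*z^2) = (-c + z)/(c*z*(z + 1))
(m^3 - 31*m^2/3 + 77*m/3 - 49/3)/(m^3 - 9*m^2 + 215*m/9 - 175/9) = 3*(m^2 - 8*m + 7)/(3*m^2 - 20*m + 25)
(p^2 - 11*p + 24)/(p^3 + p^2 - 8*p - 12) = (p - 8)/(p^2 + 4*p + 4)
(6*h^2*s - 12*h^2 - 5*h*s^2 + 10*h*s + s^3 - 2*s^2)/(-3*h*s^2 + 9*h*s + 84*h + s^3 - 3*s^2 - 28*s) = (-2*h*s + 4*h + s^2 - 2*s)/(s^2 - 3*s - 28)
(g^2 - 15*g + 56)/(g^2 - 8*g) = (g - 7)/g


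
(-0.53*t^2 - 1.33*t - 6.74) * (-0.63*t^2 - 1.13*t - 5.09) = 0.3339*t^4 + 1.4368*t^3 + 8.4468*t^2 + 14.3859*t + 34.3066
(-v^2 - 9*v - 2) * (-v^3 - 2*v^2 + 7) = v^5 + 11*v^4 + 20*v^3 - 3*v^2 - 63*v - 14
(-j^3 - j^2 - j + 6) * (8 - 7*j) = 7*j^4 - j^3 - j^2 - 50*j + 48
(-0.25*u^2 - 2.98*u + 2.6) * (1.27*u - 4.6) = -0.3175*u^3 - 2.6346*u^2 + 17.01*u - 11.96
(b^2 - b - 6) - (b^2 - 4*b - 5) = 3*b - 1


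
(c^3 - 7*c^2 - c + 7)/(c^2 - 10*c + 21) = (c^2 - 1)/(c - 3)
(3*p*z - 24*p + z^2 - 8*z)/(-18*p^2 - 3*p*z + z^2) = (z - 8)/(-6*p + z)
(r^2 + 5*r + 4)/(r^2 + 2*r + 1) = (r + 4)/(r + 1)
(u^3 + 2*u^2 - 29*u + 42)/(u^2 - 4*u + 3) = (u^2 + 5*u - 14)/(u - 1)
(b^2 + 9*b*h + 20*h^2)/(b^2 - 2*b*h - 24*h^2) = (b + 5*h)/(b - 6*h)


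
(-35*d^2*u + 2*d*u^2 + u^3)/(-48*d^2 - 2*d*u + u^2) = u*(35*d^2 - 2*d*u - u^2)/(48*d^2 + 2*d*u - u^2)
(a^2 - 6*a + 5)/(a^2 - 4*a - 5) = (a - 1)/(a + 1)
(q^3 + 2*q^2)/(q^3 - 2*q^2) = (q + 2)/(q - 2)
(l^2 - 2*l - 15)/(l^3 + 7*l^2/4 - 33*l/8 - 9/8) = 8*(l - 5)/(8*l^2 - 10*l - 3)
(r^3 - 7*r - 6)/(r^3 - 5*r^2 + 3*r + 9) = (r + 2)/(r - 3)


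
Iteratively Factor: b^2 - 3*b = (b)*(b - 3)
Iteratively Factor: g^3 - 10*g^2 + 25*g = (g - 5)*(g^2 - 5*g) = (g - 5)^2*(g)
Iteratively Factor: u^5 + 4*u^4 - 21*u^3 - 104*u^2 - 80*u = (u)*(u^4 + 4*u^3 - 21*u^2 - 104*u - 80) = u*(u + 1)*(u^3 + 3*u^2 - 24*u - 80) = u*(u - 5)*(u + 1)*(u^2 + 8*u + 16) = u*(u - 5)*(u + 1)*(u + 4)*(u + 4)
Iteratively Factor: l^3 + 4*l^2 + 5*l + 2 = (l + 2)*(l^2 + 2*l + 1) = (l + 1)*(l + 2)*(l + 1)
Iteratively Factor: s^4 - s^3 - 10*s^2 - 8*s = (s + 2)*(s^3 - 3*s^2 - 4*s) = s*(s + 2)*(s^2 - 3*s - 4) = s*(s - 4)*(s + 2)*(s + 1)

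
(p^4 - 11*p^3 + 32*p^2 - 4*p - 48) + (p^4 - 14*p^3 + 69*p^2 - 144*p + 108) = 2*p^4 - 25*p^3 + 101*p^2 - 148*p + 60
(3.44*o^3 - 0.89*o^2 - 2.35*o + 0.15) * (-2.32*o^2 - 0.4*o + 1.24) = -7.9808*o^5 + 0.6888*o^4 + 10.0736*o^3 - 0.5116*o^2 - 2.974*o + 0.186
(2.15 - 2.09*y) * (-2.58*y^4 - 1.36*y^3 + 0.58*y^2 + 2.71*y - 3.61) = 5.3922*y^5 - 2.7046*y^4 - 4.1362*y^3 - 4.4169*y^2 + 13.3714*y - 7.7615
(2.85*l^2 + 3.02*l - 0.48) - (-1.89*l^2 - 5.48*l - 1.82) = 4.74*l^2 + 8.5*l + 1.34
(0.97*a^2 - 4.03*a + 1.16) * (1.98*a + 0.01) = 1.9206*a^3 - 7.9697*a^2 + 2.2565*a + 0.0116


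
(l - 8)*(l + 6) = l^2 - 2*l - 48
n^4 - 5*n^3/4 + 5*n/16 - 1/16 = (n - 1)*(n - 1/2)*(n - 1/4)*(n + 1/2)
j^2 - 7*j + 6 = (j - 6)*(j - 1)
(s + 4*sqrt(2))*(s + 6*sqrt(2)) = s^2 + 10*sqrt(2)*s + 48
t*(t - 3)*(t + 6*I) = t^3 - 3*t^2 + 6*I*t^2 - 18*I*t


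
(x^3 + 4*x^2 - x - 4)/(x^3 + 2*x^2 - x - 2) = (x + 4)/(x + 2)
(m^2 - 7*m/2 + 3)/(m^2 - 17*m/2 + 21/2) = (m - 2)/(m - 7)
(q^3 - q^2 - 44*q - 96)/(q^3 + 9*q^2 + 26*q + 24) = (q - 8)/(q + 2)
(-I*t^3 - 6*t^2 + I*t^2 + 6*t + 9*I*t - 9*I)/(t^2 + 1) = (-I*t^3 + t^2*(-6 + I) + t*(6 + 9*I) - 9*I)/(t^2 + 1)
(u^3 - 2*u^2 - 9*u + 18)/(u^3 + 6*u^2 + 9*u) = (u^2 - 5*u + 6)/(u*(u + 3))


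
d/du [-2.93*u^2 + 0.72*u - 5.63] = 0.72 - 5.86*u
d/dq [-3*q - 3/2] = -3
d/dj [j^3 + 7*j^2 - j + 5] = 3*j^2 + 14*j - 1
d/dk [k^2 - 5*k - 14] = 2*k - 5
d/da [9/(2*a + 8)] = -9/(2*(a + 4)^2)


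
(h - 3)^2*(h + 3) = h^3 - 3*h^2 - 9*h + 27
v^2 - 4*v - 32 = (v - 8)*(v + 4)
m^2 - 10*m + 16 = (m - 8)*(m - 2)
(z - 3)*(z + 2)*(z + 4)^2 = z^4 + 7*z^3 + 2*z^2 - 64*z - 96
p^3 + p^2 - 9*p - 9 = (p - 3)*(p + 1)*(p + 3)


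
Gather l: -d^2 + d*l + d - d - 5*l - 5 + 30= -d^2 + l*(d - 5) + 25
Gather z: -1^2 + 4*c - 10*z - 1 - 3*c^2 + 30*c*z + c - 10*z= -3*c^2 + 5*c + z*(30*c - 20) - 2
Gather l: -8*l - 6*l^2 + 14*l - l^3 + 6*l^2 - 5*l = -l^3 + l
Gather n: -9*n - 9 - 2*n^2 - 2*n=-2*n^2 - 11*n - 9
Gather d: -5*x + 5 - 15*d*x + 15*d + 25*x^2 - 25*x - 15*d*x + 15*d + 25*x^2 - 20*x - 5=d*(30 - 30*x) + 50*x^2 - 50*x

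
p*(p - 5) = p^2 - 5*p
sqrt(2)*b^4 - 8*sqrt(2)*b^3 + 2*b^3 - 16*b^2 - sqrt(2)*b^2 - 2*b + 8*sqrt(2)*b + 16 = (b - 8)*(b - 1)*(b + sqrt(2))*(sqrt(2)*b + sqrt(2))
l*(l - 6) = l^2 - 6*l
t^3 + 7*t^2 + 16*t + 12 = (t + 2)^2*(t + 3)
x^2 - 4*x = x*(x - 4)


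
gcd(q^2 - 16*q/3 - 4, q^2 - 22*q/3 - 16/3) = q + 2/3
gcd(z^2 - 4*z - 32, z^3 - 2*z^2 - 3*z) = 1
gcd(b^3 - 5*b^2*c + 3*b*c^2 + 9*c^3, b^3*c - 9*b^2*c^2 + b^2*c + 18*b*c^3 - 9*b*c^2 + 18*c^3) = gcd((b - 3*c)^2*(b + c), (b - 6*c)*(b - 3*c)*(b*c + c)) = b - 3*c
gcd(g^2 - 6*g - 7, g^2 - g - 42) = g - 7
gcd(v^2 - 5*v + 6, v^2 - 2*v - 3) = v - 3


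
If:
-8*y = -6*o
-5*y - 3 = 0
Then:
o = -4/5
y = -3/5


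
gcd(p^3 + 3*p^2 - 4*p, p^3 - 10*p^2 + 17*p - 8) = p - 1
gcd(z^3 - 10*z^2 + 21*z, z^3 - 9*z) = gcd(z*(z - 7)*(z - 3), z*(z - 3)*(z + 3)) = z^2 - 3*z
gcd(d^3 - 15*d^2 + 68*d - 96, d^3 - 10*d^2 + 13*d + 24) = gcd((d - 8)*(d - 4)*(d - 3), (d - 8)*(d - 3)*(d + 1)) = d^2 - 11*d + 24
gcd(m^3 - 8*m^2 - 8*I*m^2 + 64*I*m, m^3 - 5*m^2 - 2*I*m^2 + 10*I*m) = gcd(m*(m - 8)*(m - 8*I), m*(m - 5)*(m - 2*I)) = m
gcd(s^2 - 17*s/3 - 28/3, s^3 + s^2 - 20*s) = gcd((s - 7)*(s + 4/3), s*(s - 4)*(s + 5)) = 1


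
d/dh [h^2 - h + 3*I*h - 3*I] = 2*h - 1 + 3*I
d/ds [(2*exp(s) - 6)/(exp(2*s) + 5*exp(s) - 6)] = 2*(-(exp(s) - 3)*(2*exp(s) + 5) + exp(2*s) + 5*exp(s) - 6)*exp(s)/(exp(2*s) + 5*exp(s) - 6)^2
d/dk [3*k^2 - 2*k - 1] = 6*k - 2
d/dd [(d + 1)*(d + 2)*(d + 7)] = 3*d^2 + 20*d + 23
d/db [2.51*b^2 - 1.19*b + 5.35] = 5.02*b - 1.19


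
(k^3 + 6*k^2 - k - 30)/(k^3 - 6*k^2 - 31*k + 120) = (k^2 + k - 6)/(k^2 - 11*k + 24)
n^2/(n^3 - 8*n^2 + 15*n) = n/(n^2 - 8*n + 15)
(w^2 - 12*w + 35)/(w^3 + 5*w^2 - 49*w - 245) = (w - 5)/(w^2 + 12*w + 35)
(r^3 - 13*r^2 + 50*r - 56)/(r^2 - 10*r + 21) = (r^2 - 6*r + 8)/(r - 3)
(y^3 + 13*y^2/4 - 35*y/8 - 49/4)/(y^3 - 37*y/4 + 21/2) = (4*y + 7)/(2*(2*y - 3))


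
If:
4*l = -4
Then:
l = -1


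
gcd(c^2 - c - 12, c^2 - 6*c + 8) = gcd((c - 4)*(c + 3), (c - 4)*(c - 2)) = c - 4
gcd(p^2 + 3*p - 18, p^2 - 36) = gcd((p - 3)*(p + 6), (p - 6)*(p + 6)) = p + 6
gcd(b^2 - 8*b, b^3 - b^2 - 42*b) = b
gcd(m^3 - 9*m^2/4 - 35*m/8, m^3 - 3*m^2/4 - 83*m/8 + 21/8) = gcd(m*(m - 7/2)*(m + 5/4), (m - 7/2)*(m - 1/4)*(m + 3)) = m - 7/2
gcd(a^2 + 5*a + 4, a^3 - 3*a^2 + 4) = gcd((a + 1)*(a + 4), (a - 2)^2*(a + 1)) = a + 1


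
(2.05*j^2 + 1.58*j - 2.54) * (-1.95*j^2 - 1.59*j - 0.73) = -3.9975*j^4 - 6.3405*j^3 + 0.9443*j^2 + 2.8852*j + 1.8542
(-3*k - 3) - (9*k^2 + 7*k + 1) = -9*k^2 - 10*k - 4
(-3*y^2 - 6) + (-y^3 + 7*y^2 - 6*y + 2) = -y^3 + 4*y^2 - 6*y - 4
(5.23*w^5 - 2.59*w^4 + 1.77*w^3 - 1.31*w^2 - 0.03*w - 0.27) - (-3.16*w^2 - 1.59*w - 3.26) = 5.23*w^5 - 2.59*w^4 + 1.77*w^3 + 1.85*w^2 + 1.56*w + 2.99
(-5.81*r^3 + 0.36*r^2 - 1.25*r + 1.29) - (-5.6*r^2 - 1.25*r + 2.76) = -5.81*r^3 + 5.96*r^2 - 1.47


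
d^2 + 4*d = d*(d + 4)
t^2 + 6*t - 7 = (t - 1)*(t + 7)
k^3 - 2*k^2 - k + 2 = (k - 2)*(k - 1)*(k + 1)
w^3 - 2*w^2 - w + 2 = (w - 2)*(w - 1)*(w + 1)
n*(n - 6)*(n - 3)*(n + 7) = n^4 - 2*n^3 - 45*n^2 + 126*n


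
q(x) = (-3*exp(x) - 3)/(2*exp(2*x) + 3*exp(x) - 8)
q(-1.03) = 0.61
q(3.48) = -0.05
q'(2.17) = 0.18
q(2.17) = -0.17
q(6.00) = 0.00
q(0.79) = -1.16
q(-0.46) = 0.92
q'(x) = (-3*exp(x) - 3)*(-4*exp(2*x) - 3*exp(x))/(2*exp(2*x) + 3*exp(x) - 8)^2 - 3*exp(x)/(2*exp(2*x) + 3*exp(x) - 8)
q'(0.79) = 2.82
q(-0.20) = 1.30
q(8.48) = -0.00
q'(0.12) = 14.18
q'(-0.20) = 2.17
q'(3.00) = 0.07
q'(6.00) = 0.00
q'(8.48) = 0.00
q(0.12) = 3.08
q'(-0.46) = 0.96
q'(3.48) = 0.05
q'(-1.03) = 0.30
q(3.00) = -0.07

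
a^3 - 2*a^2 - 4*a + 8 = (a - 2)^2*(a + 2)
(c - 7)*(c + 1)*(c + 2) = c^3 - 4*c^2 - 19*c - 14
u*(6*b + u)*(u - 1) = 6*b*u^2 - 6*b*u + u^3 - u^2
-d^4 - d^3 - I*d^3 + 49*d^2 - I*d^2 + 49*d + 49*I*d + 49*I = (d - 7)*(d + 7)*(-I*d + 1)*(-I*d - I)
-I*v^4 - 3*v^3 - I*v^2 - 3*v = v*(v - 3*I)*(v - I)*(-I*v + 1)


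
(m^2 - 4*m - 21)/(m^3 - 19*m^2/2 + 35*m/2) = 2*(m + 3)/(m*(2*m - 5))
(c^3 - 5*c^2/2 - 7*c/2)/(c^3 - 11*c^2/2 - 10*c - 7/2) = c*(2*c - 7)/(2*c^2 - 13*c - 7)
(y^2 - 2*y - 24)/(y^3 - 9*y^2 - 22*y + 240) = (y + 4)/(y^2 - 3*y - 40)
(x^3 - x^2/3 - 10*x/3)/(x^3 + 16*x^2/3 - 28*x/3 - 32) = x*(3*x^2 - x - 10)/(3*x^3 + 16*x^2 - 28*x - 96)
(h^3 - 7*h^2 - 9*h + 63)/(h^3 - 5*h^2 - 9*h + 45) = (h - 7)/(h - 5)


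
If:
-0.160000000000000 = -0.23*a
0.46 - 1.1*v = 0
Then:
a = 0.70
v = 0.42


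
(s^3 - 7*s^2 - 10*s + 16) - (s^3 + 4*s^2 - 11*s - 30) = -11*s^2 + s + 46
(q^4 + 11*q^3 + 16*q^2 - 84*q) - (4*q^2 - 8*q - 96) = q^4 + 11*q^3 + 12*q^2 - 76*q + 96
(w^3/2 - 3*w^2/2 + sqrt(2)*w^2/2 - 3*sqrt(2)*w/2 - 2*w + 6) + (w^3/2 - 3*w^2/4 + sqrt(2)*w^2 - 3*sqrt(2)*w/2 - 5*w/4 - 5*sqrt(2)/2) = w^3 - 9*w^2/4 + 3*sqrt(2)*w^2/2 - 3*sqrt(2)*w - 13*w/4 - 5*sqrt(2)/2 + 6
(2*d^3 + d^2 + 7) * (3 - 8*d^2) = -16*d^5 - 8*d^4 + 6*d^3 - 53*d^2 + 21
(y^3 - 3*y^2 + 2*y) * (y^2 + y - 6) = y^5 - 2*y^4 - 7*y^3 + 20*y^2 - 12*y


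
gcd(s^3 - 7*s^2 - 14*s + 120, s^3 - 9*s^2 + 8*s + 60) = s^2 - 11*s + 30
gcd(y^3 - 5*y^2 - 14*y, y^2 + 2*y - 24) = 1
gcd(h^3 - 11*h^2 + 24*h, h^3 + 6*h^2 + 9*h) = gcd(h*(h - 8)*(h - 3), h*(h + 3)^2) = h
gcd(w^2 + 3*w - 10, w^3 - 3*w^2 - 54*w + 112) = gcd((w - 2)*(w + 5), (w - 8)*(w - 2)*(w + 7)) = w - 2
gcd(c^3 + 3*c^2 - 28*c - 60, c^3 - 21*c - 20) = c - 5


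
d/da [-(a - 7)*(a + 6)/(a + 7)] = (-a^2 - 14*a - 35)/(a^2 + 14*a + 49)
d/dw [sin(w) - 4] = cos(w)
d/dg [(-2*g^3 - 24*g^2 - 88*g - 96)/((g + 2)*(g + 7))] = 2*(-g^2 - 14*g - 46)/(g^2 + 14*g + 49)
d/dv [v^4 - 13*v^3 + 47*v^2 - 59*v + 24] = 4*v^3 - 39*v^2 + 94*v - 59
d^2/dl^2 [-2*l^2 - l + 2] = -4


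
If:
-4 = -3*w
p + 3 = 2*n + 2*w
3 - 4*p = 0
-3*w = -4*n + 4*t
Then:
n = 13/24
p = 3/4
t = -11/24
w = 4/3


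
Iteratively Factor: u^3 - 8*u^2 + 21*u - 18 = (u - 3)*(u^2 - 5*u + 6) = (u - 3)^2*(u - 2)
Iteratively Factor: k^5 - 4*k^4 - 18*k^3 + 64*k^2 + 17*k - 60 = (k + 1)*(k^4 - 5*k^3 - 13*k^2 + 77*k - 60) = (k - 5)*(k + 1)*(k^3 - 13*k + 12) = (k - 5)*(k - 1)*(k + 1)*(k^2 + k - 12) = (k - 5)*(k - 1)*(k + 1)*(k + 4)*(k - 3)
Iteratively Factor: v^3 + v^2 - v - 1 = (v + 1)*(v^2 - 1) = (v + 1)^2*(v - 1)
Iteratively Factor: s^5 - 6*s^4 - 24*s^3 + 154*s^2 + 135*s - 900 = (s + 4)*(s^4 - 10*s^3 + 16*s^2 + 90*s - 225) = (s - 5)*(s + 4)*(s^3 - 5*s^2 - 9*s + 45) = (s - 5)^2*(s + 4)*(s^2 - 9) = (s - 5)^2*(s + 3)*(s + 4)*(s - 3)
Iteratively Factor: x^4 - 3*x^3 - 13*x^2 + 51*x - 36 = (x + 4)*(x^3 - 7*x^2 + 15*x - 9) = (x - 1)*(x + 4)*(x^2 - 6*x + 9) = (x - 3)*(x - 1)*(x + 4)*(x - 3)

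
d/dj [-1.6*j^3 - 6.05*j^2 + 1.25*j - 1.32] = -4.8*j^2 - 12.1*j + 1.25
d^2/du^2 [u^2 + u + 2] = 2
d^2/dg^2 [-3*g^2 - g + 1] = -6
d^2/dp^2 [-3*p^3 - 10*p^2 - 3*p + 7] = -18*p - 20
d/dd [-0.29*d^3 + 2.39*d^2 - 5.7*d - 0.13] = -0.87*d^2 + 4.78*d - 5.7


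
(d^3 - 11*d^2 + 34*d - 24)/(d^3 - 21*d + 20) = (d - 6)/(d + 5)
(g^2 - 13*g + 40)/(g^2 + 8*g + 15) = (g^2 - 13*g + 40)/(g^2 + 8*g + 15)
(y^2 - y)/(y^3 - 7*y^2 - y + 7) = y/(y^2 - 6*y - 7)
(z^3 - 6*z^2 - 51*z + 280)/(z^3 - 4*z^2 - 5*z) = (z^2 - z - 56)/(z*(z + 1))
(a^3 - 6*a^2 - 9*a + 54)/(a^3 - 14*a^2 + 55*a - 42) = (a^2 - 9)/(a^2 - 8*a + 7)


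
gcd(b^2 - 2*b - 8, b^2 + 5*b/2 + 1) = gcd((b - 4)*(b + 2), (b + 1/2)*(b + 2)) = b + 2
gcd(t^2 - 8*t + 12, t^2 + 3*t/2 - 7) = t - 2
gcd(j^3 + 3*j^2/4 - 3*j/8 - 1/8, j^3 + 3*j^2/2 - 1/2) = j^2 + j/2 - 1/2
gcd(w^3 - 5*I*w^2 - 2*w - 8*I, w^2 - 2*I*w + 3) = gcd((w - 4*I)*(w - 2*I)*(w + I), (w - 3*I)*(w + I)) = w + I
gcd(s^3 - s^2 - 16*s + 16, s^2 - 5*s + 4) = s^2 - 5*s + 4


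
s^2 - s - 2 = (s - 2)*(s + 1)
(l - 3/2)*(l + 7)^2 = l^3 + 25*l^2/2 + 28*l - 147/2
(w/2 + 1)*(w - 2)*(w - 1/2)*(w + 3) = w^4/2 + 5*w^3/4 - 11*w^2/4 - 5*w + 3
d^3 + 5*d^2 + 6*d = d*(d + 2)*(d + 3)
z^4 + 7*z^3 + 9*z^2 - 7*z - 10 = (z - 1)*(z + 1)*(z + 2)*(z + 5)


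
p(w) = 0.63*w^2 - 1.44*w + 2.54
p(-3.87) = 17.55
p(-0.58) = 3.59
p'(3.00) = 2.34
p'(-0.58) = -2.17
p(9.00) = 40.61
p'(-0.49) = -2.06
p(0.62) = 1.89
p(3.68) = 5.77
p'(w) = 1.26*w - 1.44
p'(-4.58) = -7.21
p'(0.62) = -0.66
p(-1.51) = 6.15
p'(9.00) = 9.90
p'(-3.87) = -6.32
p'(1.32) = 0.22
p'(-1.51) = -3.34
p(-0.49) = 3.40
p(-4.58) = 22.35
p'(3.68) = 3.20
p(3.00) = 3.89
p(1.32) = 1.74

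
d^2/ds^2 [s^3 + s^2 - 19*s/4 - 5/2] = 6*s + 2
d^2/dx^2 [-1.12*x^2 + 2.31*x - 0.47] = -2.24000000000000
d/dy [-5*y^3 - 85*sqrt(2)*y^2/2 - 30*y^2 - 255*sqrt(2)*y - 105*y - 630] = -15*y^2 - 85*sqrt(2)*y - 60*y - 255*sqrt(2) - 105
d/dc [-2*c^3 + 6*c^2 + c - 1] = -6*c^2 + 12*c + 1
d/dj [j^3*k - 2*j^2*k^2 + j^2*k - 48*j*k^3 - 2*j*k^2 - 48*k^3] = k*(3*j^2 - 4*j*k + 2*j - 48*k^2 - 2*k)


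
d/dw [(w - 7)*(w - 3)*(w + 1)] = 3*w^2 - 18*w + 11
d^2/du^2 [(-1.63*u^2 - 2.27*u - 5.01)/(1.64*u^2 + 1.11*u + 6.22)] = (-6.27627999999999*u^3 + 18.914448*u^2 + 84.213672*u - 4.912742)/(4.410944*u^6 + 8.956368*u^5 + 56.249868*u^4 + 69.304959*u^3 + 213.337914*u^2 + 128.832372*u + 240.641848)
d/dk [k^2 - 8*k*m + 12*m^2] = 2*k - 8*m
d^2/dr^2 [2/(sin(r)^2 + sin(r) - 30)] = 2*(-4*sin(r)^4 - 3*sin(r)^3 - 115*sin(r)^2 - 24*sin(r) + 62)/(sin(r)^2 + sin(r) - 30)^3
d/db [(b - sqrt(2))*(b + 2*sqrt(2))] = 2*b + sqrt(2)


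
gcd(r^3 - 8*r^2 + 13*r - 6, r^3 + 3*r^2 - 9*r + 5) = r^2 - 2*r + 1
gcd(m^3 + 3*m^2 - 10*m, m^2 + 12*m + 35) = m + 5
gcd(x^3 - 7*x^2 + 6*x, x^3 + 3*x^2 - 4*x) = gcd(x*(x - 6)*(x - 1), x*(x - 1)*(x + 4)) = x^2 - x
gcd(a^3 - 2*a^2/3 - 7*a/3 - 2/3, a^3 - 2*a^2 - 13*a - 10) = a + 1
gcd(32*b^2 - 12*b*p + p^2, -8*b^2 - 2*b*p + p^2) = -4*b + p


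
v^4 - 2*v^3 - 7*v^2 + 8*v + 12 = (v - 3)*(v - 2)*(v + 1)*(v + 2)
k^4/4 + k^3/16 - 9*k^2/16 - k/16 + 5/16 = (k/4 + 1/4)*(k - 1)^2*(k + 5/4)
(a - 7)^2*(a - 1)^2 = a^4 - 16*a^3 + 78*a^2 - 112*a + 49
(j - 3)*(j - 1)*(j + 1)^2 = j^4 - 2*j^3 - 4*j^2 + 2*j + 3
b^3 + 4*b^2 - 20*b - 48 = (b - 4)*(b + 2)*(b + 6)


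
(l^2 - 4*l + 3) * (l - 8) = l^3 - 12*l^2 + 35*l - 24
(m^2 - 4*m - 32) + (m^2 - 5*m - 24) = 2*m^2 - 9*m - 56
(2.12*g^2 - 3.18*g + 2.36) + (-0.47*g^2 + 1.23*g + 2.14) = 1.65*g^2 - 1.95*g + 4.5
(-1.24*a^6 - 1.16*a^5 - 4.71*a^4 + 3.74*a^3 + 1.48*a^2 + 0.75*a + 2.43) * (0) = 0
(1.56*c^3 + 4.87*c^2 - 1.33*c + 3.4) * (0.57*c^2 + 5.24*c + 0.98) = 0.8892*c^5 + 10.9503*c^4 + 26.2895*c^3 - 0.258600000000001*c^2 + 16.5126*c + 3.332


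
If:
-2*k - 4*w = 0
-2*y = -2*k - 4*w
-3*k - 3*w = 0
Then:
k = 0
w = 0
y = 0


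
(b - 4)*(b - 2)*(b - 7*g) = b^3 - 7*b^2*g - 6*b^2 + 42*b*g + 8*b - 56*g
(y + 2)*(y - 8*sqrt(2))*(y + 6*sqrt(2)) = y^3 - 2*sqrt(2)*y^2 + 2*y^2 - 96*y - 4*sqrt(2)*y - 192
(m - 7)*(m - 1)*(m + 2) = m^3 - 6*m^2 - 9*m + 14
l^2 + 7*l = l*(l + 7)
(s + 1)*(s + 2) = s^2 + 3*s + 2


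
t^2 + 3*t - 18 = (t - 3)*(t + 6)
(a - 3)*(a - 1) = a^2 - 4*a + 3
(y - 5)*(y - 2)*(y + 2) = y^3 - 5*y^2 - 4*y + 20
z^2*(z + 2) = z^3 + 2*z^2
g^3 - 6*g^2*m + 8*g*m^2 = g*(g - 4*m)*(g - 2*m)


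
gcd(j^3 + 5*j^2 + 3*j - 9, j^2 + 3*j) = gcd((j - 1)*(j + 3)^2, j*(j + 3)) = j + 3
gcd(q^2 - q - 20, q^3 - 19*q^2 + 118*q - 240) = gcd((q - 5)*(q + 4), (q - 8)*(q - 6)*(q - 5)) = q - 5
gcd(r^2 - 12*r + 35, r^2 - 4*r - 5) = r - 5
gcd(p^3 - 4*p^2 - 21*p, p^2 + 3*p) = p^2 + 3*p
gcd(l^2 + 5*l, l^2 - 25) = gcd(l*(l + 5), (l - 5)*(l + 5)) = l + 5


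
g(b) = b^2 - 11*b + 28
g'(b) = 2*b - 11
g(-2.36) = 59.53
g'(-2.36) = -15.72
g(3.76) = 0.78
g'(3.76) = -3.48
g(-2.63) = 63.85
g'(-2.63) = -16.26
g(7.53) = 1.87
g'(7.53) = 4.06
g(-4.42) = 96.16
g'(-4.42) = -19.84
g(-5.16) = 111.39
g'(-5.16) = -21.32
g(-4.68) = 101.38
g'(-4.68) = -20.36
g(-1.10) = 41.31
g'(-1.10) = -13.20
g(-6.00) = 130.00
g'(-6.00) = -23.00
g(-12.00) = 304.00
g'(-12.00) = -35.00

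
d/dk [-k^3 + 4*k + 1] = 4 - 3*k^2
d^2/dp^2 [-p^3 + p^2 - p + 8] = 2 - 6*p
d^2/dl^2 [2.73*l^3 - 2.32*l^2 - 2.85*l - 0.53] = 16.38*l - 4.64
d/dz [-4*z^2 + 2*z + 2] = 2 - 8*z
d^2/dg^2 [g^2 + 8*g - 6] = 2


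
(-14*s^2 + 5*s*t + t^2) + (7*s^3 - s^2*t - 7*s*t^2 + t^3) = 7*s^3 - s^2*t - 14*s^2 - 7*s*t^2 + 5*s*t + t^3 + t^2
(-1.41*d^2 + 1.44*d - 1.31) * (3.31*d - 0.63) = -4.6671*d^3 + 5.6547*d^2 - 5.2433*d + 0.8253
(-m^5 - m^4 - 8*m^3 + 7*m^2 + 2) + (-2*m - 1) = -m^5 - m^4 - 8*m^3 + 7*m^2 - 2*m + 1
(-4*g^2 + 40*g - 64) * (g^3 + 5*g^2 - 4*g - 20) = -4*g^5 + 20*g^4 + 152*g^3 - 400*g^2 - 544*g + 1280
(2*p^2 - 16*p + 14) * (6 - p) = -2*p^3 + 28*p^2 - 110*p + 84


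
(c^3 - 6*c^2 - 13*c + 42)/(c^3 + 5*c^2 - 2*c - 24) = (c - 7)/(c + 4)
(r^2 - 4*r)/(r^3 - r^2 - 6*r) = (4 - r)/(-r^2 + r + 6)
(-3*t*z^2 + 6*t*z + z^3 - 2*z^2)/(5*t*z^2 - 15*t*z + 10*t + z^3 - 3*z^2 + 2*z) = z*(-3*t + z)/(5*t*z - 5*t + z^2 - z)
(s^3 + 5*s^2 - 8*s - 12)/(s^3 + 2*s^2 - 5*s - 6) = (s + 6)/(s + 3)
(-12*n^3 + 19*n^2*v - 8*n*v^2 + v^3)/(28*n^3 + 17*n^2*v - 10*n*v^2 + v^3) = (3*n^2 - 4*n*v + v^2)/(-7*n^2 - 6*n*v + v^2)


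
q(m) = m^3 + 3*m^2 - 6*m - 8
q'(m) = 3*m^2 + 6*m - 6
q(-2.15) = 8.83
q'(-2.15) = -5.03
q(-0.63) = -3.28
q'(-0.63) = -8.59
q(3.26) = 38.97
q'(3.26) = 45.44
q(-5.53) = -52.19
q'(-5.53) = 52.56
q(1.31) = -8.46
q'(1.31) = 7.01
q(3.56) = 53.78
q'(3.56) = 53.38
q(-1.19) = 1.70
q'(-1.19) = -8.89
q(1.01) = -9.97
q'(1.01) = 3.12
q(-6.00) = -80.00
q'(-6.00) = 66.00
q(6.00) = 280.00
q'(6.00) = 138.00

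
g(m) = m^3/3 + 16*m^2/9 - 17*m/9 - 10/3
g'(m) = m^2 + 32*m/9 - 17/9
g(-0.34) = -2.50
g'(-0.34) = -2.98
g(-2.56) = 7.56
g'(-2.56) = -4.44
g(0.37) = -3.77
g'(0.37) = -0.44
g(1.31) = -2.01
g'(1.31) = 4.48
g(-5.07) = 8.50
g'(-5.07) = 5.79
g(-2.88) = 8.89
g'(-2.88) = -3.83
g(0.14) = -3.56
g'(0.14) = -1.37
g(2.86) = 13.60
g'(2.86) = 16.46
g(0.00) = -3.33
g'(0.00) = -1.89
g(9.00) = 366.67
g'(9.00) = 111.11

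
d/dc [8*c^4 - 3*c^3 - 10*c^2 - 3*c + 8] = 32*c^3 - 9*c^2 - 20*c - 3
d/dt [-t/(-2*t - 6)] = 3/(2*(t + 3)^2)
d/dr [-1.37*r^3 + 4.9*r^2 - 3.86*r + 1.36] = -4.11*r^2 + 9.8*r - 3.86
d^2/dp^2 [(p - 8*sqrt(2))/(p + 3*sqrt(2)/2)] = -152*sqrt(2)/(2*p + 3*sqrt(2))^3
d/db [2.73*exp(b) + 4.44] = 2.73*exp(b)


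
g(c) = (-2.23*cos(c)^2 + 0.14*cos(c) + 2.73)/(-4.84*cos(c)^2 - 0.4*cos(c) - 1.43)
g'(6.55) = -0.22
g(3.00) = -0.07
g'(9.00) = 0.44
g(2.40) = -0.38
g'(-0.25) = 0.21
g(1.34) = -1.49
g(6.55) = -0.13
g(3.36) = -0.08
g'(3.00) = 0.13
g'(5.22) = 1.96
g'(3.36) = -0.20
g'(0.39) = -0.35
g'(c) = (-9.68*sin(c)*cos(c) - 0.4*sin(c))*(-2.23*cos(c)^2 + 0.14*cos(c) + 2.73)/(-4.84*cos(c)^2 - 0.4*cos(c) - 1.43)^2 + (4.46*sin(c)*cos(c) - 0.14*sin(c))/(-4.84*cos(c)^2 - 0.4*cos(c) - 1.43) = (1.5696*sin(c)^2 - 32.8042*cos(c) - 2.4614)*sin(c)/(23.4256*cos(c)^4 + 3.872*cos(c)^3 + 14.0024*cos(c)^2 + 1.144*cos(c) + 2.0449)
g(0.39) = -0.16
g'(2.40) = 1.07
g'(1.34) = -2.62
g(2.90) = -0.09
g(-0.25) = -0.12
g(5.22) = -0.82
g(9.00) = -0.15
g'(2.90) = 0.22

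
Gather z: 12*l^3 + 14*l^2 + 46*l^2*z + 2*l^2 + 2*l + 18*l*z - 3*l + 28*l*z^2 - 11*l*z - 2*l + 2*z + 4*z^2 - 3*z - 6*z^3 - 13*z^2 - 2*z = 12*l^3 + 16*l^2 - 3*l - 6*z^3 + z^2*(28*l - 9) + z*(46*l^2 + 7*l - 3)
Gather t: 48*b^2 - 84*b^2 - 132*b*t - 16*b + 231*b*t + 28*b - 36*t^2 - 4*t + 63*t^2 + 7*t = -36*b^2 + 12*b + 27*t^2 + t*(99*b + 3)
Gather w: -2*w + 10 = 10 - 2*w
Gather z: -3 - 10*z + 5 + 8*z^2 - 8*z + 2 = 8*z^2 - 18*z + 4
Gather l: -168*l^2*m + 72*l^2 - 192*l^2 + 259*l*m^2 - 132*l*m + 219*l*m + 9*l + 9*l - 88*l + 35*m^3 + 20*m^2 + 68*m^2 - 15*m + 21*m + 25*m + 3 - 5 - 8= l^2*(-168*m - 120) + l*(259*m^2 + 87*m - 70) + 35*m^3 + 88*m^2 + 31*m - 10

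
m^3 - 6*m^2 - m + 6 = (m - 6)*(m - 1)*(m + 1)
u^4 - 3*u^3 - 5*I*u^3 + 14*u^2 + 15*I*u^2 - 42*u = u*(u - 3)*(u - 7*I)*(u + 2*I)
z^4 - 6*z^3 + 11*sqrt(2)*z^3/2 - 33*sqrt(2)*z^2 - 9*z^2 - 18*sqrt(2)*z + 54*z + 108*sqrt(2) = (z - 6)*(z - 3*sqrt(2)/2)*(z + sqrt(2))*(z + 6*sqrt(2))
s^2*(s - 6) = s^3 - 6*s^2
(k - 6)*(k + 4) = k^2 - 2*k - 24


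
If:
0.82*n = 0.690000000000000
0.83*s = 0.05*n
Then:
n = 0.84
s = 0.05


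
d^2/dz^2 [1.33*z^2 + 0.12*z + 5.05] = 2.66000000000000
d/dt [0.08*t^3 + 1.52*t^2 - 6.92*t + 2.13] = 0.24*t^2 + 3.04*t - 6.92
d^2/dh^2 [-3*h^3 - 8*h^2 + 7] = -18*h - 16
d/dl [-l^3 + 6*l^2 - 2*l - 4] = -3*l^2 + 12*l - 2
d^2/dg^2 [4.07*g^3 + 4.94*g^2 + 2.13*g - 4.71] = 24.42*g + 9.88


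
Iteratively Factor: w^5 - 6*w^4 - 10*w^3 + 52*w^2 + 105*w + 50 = (w - 5)*(w^4 - w^3 - 15*w^2 - 23*w - 10) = (w - 5)*(w + 1)*(w^3 - 2*w^2 - 13*w - 10) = (w - 5)*(w + 1)^2*(w^2 - 3*w - 10) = (w - 5)*(w + 1)^2*(w + 2)*(w - 5)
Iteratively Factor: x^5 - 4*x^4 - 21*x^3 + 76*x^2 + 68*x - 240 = (x - 5)*(x^4 + x^3 - 16*x^2 - 4*x + 48) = (x - 5)*(x + 4)*(x^3 - 3*x^2 - 4*x + 12) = (x - 5)*(x - 3)*(x + 4)*(x^2 - 4) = (x - 5)*(x - 3)*(x - 2)*(x + 4)*(x + 2)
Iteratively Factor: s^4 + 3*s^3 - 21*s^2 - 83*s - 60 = (s - 5)*(s^3 + 8*s^2 + 19*s + 12) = (s - 5)*(s + 3)*(s^2 + 5*s + 4) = (s - 5)*(s + 1)*(s + 3)*(s + 4)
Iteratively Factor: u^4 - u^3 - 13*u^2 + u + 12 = (u - 4)*(u^3 + 3*u^2 - u - 3) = (u - 4)*(u + 1)*(u^2 + 2*u - 3) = (u - 4)*(u - 1)*(u + 1)*(u + 3)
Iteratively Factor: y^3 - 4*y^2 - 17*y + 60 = (y - 5)*(y^2 + y - 12) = (y - 5)*(y - 3)*(y + 4)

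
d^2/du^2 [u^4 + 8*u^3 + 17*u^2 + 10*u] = 12*u^2 + 48*u + 34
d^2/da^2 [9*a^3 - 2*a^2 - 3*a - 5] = 54*a - 4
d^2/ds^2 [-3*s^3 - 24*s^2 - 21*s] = -18*s - 48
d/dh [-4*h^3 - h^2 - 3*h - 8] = -12*h^2 - 2*h - 3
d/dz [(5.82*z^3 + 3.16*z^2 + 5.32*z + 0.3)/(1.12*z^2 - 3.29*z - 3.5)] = (6.5184*z^4 - 38.2956*z^3 - 77.4648*z^2 - 22.792*z - 17.633)/(1.2544*z^4 - 7.3696*z^3 + 2.9841*z^2 + 23.03*z + 12.25)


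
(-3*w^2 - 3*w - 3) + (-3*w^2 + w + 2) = -6*w^2 - 2*w - 1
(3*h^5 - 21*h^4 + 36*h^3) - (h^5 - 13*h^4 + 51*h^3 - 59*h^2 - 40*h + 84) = 2*h^5 - 8*h^4 - 15*h^3 + 59*h^2 + 40*h - 84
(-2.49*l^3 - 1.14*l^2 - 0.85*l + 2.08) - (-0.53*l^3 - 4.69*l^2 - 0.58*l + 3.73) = -1.96*l^3 + 3.55*l^2 - 0.27*l - 1.65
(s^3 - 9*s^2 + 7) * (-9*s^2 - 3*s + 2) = -9*s^5 + 78*s^4 + 29*s^3 - 81*s^2 - 21*s + 14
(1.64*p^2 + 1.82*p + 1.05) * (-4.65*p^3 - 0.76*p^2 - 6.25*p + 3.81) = -7.626*p^5 - 9.7094*p^4 - 16.5157*p^3 - 5.9246*p^2 + 0.371700000000001*p + 4.0005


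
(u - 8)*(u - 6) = u^2 - 14*u + 48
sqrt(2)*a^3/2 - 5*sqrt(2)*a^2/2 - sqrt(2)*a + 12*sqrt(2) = (a - 4)*(a - 3)*(sqrt(2)*a/2 + sqrt(2))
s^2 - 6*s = s*(s - 6)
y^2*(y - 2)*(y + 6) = y^4 + 4*y^3 - 12*y^2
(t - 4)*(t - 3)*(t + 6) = t^3 - t^2 - 30*t + 72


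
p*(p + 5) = p^2 + 5*p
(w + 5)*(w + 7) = w^2 + 12*w + 35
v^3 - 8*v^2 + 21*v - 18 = (v - 3)^2*(v - 2)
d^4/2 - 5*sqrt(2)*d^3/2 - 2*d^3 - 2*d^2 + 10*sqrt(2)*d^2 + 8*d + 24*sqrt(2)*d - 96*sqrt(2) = (d/2 + sqrt(2))*(d - 4)*(d - 4*sqrt(2))*(d - 3*sqrt(2))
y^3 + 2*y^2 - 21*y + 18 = (y - 3)*(y - 1)*(y + 6)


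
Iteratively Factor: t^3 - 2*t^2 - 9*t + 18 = (t - 3)*(t^2 + t - 6) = (t - 3)*(t + 3)*(t - 2)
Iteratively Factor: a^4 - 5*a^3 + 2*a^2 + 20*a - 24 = (a - 2)*(a^3 - 3*a^2 - 4*a + 12) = (a - 2)*(a + 2)*(a^2 - 5*a + 6) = (a - 3)*(a - 2)*(a + 2)*(a - 2)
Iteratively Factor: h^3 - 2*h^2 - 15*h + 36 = (h + 4)*(h^2 - 6*h + 9) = (h - 3)*(h + 4)*(h - 3)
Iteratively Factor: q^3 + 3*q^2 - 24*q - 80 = (q + 4)*(q^2 - q - 20) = (q + 4)^2*(q - 5)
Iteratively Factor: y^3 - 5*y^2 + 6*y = (y)*(y^2 - 5*y + 6) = y*(y - 3)*(y - 2)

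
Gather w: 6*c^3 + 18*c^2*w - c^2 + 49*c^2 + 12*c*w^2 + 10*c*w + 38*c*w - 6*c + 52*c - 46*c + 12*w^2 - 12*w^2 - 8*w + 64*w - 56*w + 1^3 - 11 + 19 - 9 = 6*c^3 + 48*c^2 + 12*c*w^2 + w*(18*c^2 + 48*c)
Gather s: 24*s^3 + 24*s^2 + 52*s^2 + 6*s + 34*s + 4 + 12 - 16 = 24*s^3 + 76*s^2 + 40*s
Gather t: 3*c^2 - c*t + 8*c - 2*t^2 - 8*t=3*c^2 + 8*c - 2*t^2 + t*(-c - 8)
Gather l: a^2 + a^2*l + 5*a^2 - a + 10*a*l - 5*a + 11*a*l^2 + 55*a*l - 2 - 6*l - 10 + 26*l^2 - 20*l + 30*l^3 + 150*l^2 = 6*a^2 - 6*a + 30*l^3 + l^2*(11*a + 176) + l*(a^2 + 65*a - 26) - 12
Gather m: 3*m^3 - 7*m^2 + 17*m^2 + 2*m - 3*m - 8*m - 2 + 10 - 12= 3*m^3 + 10*m^2 - 9*m - 4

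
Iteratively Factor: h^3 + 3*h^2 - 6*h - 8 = (h - 2)*(h^2 + 5*h + 4) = (h - 2)*(h + 1)*(h + 4)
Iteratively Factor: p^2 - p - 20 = (p + 4)*(p - 5)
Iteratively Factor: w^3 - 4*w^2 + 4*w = (w - 2)*(w^2 - 2*w) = (w - 2)^2*(w)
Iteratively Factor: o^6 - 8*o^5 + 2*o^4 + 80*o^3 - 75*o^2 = (o)*(o^5 - 8*o^4 + 2*o^3 + 80*o^2 - 75*o) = o*(o - 5)*(o^4 - 3*o^3 - 13*o^2 + 15*o) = o^2*(o - 5)*(o^3 - 3*o^2 - 13*o + 15) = o^2*(o - 5)*(o - 1)*(o^2 - 2*o - 15) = o^2*(o - 5)^2*(o - 1)*(o + 3)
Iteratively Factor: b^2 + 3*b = (b + 3)*(b)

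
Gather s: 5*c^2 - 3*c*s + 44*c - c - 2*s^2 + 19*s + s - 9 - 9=5*c^2 + 43*c - 2*s^2 + s*(20 - 3*c) - 18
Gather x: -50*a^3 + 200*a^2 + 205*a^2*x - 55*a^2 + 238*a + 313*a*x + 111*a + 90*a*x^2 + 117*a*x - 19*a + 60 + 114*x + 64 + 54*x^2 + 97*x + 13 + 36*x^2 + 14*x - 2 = -50*a^3 + 145*a^2 + 330*a + x^2*(90*a + 90) + x*(205*a^2 + 430*a + 225) + 135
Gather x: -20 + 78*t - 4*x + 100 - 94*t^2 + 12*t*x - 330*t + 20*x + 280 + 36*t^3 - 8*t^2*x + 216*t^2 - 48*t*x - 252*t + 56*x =36*t^3 + 122*t^2 - 504*t + x*(-8*t^2 - 36*t + 72) + 360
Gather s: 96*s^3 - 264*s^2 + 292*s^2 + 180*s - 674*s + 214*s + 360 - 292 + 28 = 96*s^3 + 28*s^2 - 280*s + 96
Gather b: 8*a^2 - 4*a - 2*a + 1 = 8*a^2 - 6*a + 1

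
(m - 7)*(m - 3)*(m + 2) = m^3 - 8*m^2 + m + 42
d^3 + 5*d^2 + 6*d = d*(d + 2)*(d + 3)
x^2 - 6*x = x*(x - 6)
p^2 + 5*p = p*(p + 5)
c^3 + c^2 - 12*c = c*(c - 3)*(c + 4)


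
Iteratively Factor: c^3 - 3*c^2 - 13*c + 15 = (c + 3)*(c^2 - 6*c + 5) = (c - 1)*(c + 3)*(c - 5)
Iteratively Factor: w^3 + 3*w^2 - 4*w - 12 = (w - 2)*(w^2 + 5*w + 6) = (w - 2)*(w + 3)*(w + 2)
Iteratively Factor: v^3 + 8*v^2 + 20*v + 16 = (v + 2)*(v^2 + 6*v + 8) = (v + 2)^2*(v + 4)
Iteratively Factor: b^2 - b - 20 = (b + 4)*(b - 5)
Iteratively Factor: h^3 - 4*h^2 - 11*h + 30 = (h + 3)*(h^2 - 7*h + 10) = (h - 2)*(h + 3)*(h - 5)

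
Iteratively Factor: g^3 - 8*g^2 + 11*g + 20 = (g - 4)*(g^2 - 4*g - 5) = (g - 4)*(g + 1)*(g - 5)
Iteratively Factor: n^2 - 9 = (n - 3)*(n + 3)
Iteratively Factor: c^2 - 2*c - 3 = (c + 1)*(c - 3)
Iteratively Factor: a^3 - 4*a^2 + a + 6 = (a - 2)*(a^2 - 2*a - 3) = (a - 3)*(a - 2)*(a + 1)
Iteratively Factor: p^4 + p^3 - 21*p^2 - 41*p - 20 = (p - 5)*(p^3 + 6*p^2 + 9*p + 4) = (p - 5)*(p + 1)*(p^2 + 5*p + 4) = (p - 5)*(p + 1)*(p + 4)*(p + 1)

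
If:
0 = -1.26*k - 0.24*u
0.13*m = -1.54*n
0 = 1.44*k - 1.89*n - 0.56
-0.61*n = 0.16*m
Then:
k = 0.39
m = 0.00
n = 0.00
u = -2.04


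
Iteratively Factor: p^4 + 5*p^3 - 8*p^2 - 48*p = (p)*(p^3 + 5*p^2 - 8*p - 48) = p*(p - 3)*(p^2 + 8*p + 16) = p*(p - 3)*(p + 4)*(p + 4)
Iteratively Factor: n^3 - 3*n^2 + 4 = (n + 1)*(n^2 - 4*n + 4) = (n - 2)*(n + 1)*(n - 2)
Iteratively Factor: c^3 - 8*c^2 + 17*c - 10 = (c - 5)*(c^2 - 3*c + 2) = (c - 5)*(c - 1)*(c - 2)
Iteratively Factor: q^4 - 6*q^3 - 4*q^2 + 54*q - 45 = (q - 1)*(q^3 - 5*q^2 - 9*q + 45) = (q - 5)*(q - 1)*(q^2 - 9) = (q - 5)*(q - 1)*(q + 3)*(q - 3)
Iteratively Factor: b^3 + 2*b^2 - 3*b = (b - 1)*(b^2 + 3*b) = b*(b - 1)*(b + 3)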